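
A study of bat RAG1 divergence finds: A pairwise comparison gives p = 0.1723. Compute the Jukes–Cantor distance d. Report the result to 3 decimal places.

d = −(3/4) ln(1 − 4p/3) = −0.75 ln(1 − 0.229733) = −0.75 ln(0.770267)
  = −0.75 × (-0.261018) = 0.195764 substitutions/site.

0.196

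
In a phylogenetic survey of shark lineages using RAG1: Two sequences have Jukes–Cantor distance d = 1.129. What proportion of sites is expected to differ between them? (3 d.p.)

p = (3/4)(1 − e^(−4d/3)) = 0.75 × (1 − e^(-1.505333)) = 0.75 × (1 − 0.221943) = 0.583543.

0.584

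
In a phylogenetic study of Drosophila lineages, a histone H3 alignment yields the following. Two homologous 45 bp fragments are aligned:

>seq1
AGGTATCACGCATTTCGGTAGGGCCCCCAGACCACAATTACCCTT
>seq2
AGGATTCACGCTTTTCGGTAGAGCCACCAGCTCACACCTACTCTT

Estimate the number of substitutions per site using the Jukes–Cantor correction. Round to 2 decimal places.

0.26

The sequences differ at 10 of 45 sites (4, 5, 12, 22, 26, 31, 32, 37, 38, 42), so p = 10/45 ≈ 0.222222.
d = −(3/4) ln(1 − 4p/3) = −0.75 ln(1 − 0.296296) = −0.75 ln(0.703704)
  = −0.75 × (-0.351397) = 0.263548 substitutions/site.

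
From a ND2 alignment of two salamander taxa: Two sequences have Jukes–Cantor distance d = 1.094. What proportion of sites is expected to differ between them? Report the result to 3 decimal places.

0.576

p = (3/4)(1 − e^(−4d/3)) = 0.75 × (1 − e^(-1.458667)) = 0.75 × (1 − 0.232546) = 0.575591.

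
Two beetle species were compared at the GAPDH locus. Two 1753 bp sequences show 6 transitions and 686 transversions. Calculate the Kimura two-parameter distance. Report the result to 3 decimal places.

P = 6/1753 ≈ 0.003423 and Q = 686/1753 ≈ 0.391329.
Under the Kimura two-parameter model, d = −½ ln(1 − 2P − Q) − ¼ ln(1 − 2Q).
1 − 2P − Q = 0.601825, giving −½ ln(0.601825) = 0.253894.
1 − 2Q = 0.217342, giving −¼ ln(0.217342) = 0.381571.
d = 0.253894 + 0.381571 = 0.635465.

0.635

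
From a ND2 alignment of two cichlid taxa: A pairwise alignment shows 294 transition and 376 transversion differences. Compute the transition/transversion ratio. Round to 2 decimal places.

0.78

R = 294/376 = 0.781914… ≈ 0.78 (to 2 d.p.).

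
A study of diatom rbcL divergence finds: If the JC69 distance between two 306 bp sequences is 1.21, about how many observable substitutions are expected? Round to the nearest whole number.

184

Invert JC69: p = (3/4)(1 − e^(−4d/3)) = 0.75 × (1 − e^(-1.613333)) = 0.75 × (1 − 0.199222) = 0.600584.
Expected differing sites = pL ≈ 0.600584 × 306 = 183.778704 ≈ 184.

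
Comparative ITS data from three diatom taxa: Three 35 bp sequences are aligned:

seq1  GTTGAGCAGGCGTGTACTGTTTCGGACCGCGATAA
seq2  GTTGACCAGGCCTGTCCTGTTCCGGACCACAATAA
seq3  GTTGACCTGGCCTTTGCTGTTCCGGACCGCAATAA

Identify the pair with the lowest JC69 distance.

seq2 and seq3

seq1–seq2: 6/35 differ, p = 0.171, d = 0.195.
seq1–seq3: 7/35 differ, p = 0.200, d = 0.233.
seq2–seq3: 4/35 differ, p = 0.114, d = 0.124.
The smallest distance is between seq2 and seq3.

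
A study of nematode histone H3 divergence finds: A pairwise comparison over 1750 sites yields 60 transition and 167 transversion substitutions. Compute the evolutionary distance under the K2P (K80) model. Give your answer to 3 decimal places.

0.143

P = 60/1750 ≈ 0.034286 and Q = 167/1750 ≈ 0.095429.
Under the Kimura two-parameter model, d = −½ ln(1 − 2P − Q) − ¼ ln(1 − 2Q).
1 − 2P − Q = 0.835999, giving −½ ln(0.835999) = 0.089564.
1 − 2Q = 0.809142, giving −¼ ln(0.809142) = 0.052945.
d = 0.089564 + 0.052945 = 0.142509.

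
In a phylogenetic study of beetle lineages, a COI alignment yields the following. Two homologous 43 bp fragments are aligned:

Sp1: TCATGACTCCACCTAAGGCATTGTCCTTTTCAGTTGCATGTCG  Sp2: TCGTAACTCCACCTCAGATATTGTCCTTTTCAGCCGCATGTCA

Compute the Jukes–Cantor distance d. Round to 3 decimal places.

The sequences differ at 8 of 43 sites (3, 5, 15, 18, 19, 34, 35, 43), so p = 8/43 ≈ 0.186047.
d = −(3/4) ln(1 − 4p/3) = −0.75 ln(1 − 0.248063) = −0.75 ln(0.751937)
  = −0.75 × (-0.285103) = 0.213827 substitutions/site.

0.214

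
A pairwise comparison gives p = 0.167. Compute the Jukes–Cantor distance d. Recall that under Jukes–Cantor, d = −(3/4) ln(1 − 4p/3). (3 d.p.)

d = −(3/4) ln(1 − 4p/3) = −0.75 ln(1 − 0.222667) = −0.75 ln(0.777333)
  = −0.75 × (-0.251886) = 0.188915 substitutions/site.

0.189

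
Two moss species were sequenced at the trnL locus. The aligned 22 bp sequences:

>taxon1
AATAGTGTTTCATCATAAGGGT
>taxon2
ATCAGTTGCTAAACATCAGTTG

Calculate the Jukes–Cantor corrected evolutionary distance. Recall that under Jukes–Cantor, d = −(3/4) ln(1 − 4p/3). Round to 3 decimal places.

0.824

The sequences differ at 11 of 22 sites, so p = 11/22 = 0.5.
d = −(3/4) ln(1 − 4p/3) = −0.75 ln(1 − 0.666667) = −0.75 ln(0.333333)
  = −0.75 × (-1.098613) = 0.823960 substitutions/site.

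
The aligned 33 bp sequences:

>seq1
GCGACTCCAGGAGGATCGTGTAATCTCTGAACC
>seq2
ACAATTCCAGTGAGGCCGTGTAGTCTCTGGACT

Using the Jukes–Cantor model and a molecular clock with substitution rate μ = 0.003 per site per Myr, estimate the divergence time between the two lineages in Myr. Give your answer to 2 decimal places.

The sequences differ at 11 of 33 sites, so p = 11/33 ≈ 0.333333.
d = −(3/4) ln(1 − 4p/3) = −0.75 ln(1 − 0.444444) = −0.75 ln(0.555556)
  = −0.75 × (-0.587786) = 0.440840 substitutions/site.
Under a molecular clock d = 2μt, so t = d/(2μ) = 0.440840 / (2 × 0.003) = 73.47 Myr.

73.47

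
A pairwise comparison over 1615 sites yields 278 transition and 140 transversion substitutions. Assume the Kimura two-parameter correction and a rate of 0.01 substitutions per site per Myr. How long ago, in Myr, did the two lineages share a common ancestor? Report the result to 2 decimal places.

16.48

P = 278/1615 ≈ 0.172136 and Q = 140/1615 ≈ 0.086687.
Under the Kimura two-parameter model, d = −½ ln(1 − 2P − Q) − ¼ ln(1 − 2Q).
1 − 2P − Q = 0.569041, giving −½ ln(0.569041) = 0.281901.
1 − 2Q = 0.826626, giving −¼ ln(0.826626) = 0.047601.
d = 0.281901 + 0.047601 = 0.329502.
Under a molecular clock d = 2μt, so t = d/(2μ) = 0.329502 / (2 × 0.01) = 16.48 Myr.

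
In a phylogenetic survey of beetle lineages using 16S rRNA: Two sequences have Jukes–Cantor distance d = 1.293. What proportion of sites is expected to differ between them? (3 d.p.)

0.616

p = (3/4)(1 − e^(−4d/3)) = 0.75 × (1 − e^(-1.724)) = 0.75 × (1 − 0.178351) = 0.616237.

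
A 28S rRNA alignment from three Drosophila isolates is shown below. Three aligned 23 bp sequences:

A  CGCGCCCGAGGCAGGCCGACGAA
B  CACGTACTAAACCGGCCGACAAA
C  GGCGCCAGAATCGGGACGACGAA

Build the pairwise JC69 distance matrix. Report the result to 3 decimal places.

d(A,B) = 0.467, d(A,C) = 0.321, d(B,C) = 0.650

A–B: 8/23 sites differ → p ≈ 0.347826, d = −0.75 ln(1 − 0.463768) = 0.467391 ≈ 0.467.
A–C: 6/23 sites differ → p ≈ 0.26087, d = −0.75 ln(1 − 0.347827) = 0.320584 ≈ 0.321.
B–C: 10/23 sites differ → p ≈ 0.434783, d = −0.75 ln(1 − 0.579711) = 0.650110 ≈ 0.650.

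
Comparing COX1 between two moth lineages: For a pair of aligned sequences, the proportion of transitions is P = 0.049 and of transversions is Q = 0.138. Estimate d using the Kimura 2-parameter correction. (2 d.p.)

0.22

Under the Kimura two-parameter model, d = −½ ln(1 − 2P − Q) − ¼ ln(1 − 2Q).
1 − 2P − Q = 0.764, giving −½ ln(0.764) = 0.134594.
1 − 2Q = 0.724, giving −¼ ln(0.724) = 0.080741.
d = 0.134594 + 0.080741 = 0.215335.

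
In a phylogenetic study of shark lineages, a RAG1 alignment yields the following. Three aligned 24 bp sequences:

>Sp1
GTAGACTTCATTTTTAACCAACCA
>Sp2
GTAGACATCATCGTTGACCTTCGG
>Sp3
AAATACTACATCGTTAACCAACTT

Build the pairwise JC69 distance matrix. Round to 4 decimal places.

d(Sp1,Sp2) = 0.4408, d(Sp1,Sp3) = 0.4408, d(Sp2,Sp3) = 0.6082

Sp1–Sp2: 8/24 sites differ → p ≈ 0.333333, d = −0.75 ln(1 − 0.444444) = 0.440839 ≈ 0.4408.
Sp1–Sp3: 8/24 sites differ → p ≈ 0.333333, d = −0.75 ln(1 − 0.444444) = 0.440839 ≈ 0.4408.
Sp2–Sp3: 10/24 sites differ → p ≈ 0.416667, d = −0.75 ln(1 − 0.555556) = 0.608198 ≈ 0.6082.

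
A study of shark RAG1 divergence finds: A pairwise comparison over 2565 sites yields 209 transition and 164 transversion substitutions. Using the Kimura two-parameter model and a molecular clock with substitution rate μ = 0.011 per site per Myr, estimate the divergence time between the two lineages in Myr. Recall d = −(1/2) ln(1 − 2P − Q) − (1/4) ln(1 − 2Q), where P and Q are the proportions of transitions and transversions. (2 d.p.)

7.40

P = 209/2565 ≈ 0.081481 and Q = 164/2565 ≈ 0.063938.
Under the Kimura two-parameter model, d = −½ ln(1 − 2P − Q) − ¼ ln(1 − 2Q).
1 − 2P − Q = 0.7731, giving −½ ln(0.7731) = 0.128673.
1 − 2Q = 0.872124, giving −¼ ln(0.872124) = 0.034206.
d = 0.128673 + 0.034206 = 0.162879.
Under a molecular clock d = 2μt, so t = d/(2μ) = 0.162879 / (2 × 0.011) = 7.40 Myr.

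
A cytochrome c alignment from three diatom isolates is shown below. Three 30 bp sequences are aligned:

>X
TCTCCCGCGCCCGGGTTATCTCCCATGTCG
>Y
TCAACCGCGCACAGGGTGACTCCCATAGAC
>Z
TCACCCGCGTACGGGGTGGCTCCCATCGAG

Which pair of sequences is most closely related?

Y and Z

X–Y: 11/30 differ, p = 0.367, d = 0.503.
X–Z: 9/30 differ, p = 0.300, d = 0.383.
Y–Z: 6/30 differ, p = 0.200, d = 0.233.
The smallest distance is between Y and Z.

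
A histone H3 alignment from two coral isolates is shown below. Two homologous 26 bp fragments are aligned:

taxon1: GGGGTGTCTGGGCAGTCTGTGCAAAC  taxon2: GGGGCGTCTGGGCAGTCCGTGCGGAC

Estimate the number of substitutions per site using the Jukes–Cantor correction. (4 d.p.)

0.1722

The sequences differ at 4 of 26 sites (5, 18, 23, 24), so p = 4/26 ≈ 0.153846.
d = −(3/4) ln(1 − 4p/3) = −0.75 ln(1 − 0.205128) = −0.75 ln(0.794872)
  = −0.75 × (-0.229574) = 0.172181 substitutions/site.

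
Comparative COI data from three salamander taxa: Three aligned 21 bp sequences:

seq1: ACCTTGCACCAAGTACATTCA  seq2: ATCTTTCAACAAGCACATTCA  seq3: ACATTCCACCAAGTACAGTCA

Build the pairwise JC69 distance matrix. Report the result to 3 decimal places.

d(seq1,seq2) = 0.220, d(seq1,seq3) = 0.158, d(seq2,seq3) = 0.360

seq1–seq2: 4/21 sites differ → p ≈ 0.190476, d = −0.75 ln(1 − 0.253968) = 0.219740 ≈ 0.220.
seq1–seq3: 3/21 sites differ → p ≈ 0.142857, d = −0.75 ln(1 − 0.190476) = 0.158482 ≈ 0.158.
seq2–seq3: 6/21 sites differ → p ≈ 0.285714, d = −0.75 ln(1 − 0.380952) = 0.359679 ≈ 0.360.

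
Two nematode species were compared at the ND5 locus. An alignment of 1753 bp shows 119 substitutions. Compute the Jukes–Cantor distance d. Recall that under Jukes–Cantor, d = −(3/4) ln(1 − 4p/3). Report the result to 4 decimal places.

0.0712

p = 119/1753 ≈ 0.067884.
d = −(3/4) ln(1 − 4p/3) = −0.75 ln(1 − 0.090512) = −0.75 ln(0.909488)
  = −0.75 × (-0.094873) = 0.071155 substitutions/site.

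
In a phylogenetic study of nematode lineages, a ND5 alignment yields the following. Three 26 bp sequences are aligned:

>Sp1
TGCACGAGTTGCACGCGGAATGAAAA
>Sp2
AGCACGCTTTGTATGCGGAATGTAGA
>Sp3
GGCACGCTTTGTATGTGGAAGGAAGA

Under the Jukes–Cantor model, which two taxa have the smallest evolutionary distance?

Sp2 and Sp3

Sp1–Sp2: 7/26 differ, p = 0.269, d = 0.334.
Sp1–Sp3: 8/26 differ, p = 0.308, d = 0.396.
Sp2–Sp3: 4/26 differ, p = 0.154, d = 0.172.
The smallest distance is between Sp2 and Sp3.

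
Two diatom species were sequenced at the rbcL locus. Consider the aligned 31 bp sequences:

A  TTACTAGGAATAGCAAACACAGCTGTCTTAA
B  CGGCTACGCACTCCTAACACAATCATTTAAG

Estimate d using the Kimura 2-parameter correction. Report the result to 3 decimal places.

Of 31 sites, 9 differences are transitions and 7 are transversions, so P = 9/31 ≈ 0.290323 and Q = 7/31 ≈ 0.225806.
Under the Kimura two-parameter model, d = −½ ln(1 − 2P − Q) − ¼ ln(1 − 2Q).
1 − 2P − Q = 0.193548, giving −½ ln(0.193548) = 0.821115.
1 − 2Q = 0.548388, giving −¼ ln(0.548388) = 0.150193.
d = 0.821115 + 0.150193 = 0.971308.

0.971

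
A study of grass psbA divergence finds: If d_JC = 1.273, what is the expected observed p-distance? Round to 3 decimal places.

p = (3/4)(1 − e^(−4d/3)) = 0.75 × (1 − e^(-1.697333)) = 0.75 × (1 − 0.183171) = 0.612622.

0.613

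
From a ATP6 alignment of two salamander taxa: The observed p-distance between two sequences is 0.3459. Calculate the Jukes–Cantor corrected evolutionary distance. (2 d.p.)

0.46

d = −(3/4) ln(1 − 4p/3) = −0.75 ln(1 − 0.4612) = −0.75 ln(0.5388)
  = −0.75 × (-0.618411) = 0.463808 substitutions/site.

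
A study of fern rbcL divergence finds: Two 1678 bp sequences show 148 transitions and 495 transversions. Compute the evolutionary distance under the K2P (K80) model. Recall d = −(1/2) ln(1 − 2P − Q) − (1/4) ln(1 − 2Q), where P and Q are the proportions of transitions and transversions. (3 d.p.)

0.542

P = 148/1678 ≈ 0.0882 and Q = 495/1678 ≈ 0.294994.
Under the Kimura two-parameter model, d = −½ ln(1 − 2P − Q) − ¼ ln(1 − 2Q).
1 − 2P − Q = 0.528606, giving −½ ln(0.528606) = 0.318756.
1 − 2Q = 0.410012, giving −¼ ln(0.410012) = 0.222892.
d = 0.318756 + 0.222892 = 0.541648.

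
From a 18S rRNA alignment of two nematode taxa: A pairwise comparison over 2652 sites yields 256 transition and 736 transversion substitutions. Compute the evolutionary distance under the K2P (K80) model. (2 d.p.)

P = 256/2652 ≈ 0.096531 and Q = 736/2652 ≈ 0.277526.
Under the Kimura two-parameter model, d = −½ ln(1 − 2P − Q) − ¼ ln(1 − 2Q).
1 − 2P − Q = 0.529412, giving −½ ln(0.529412) = 0.317994.
1 − 2Q = 0.444948, giving −¼ ln(0.444948) = 0.202449.
d = 0.317994 + 0.202449 = 0.520443.

0.52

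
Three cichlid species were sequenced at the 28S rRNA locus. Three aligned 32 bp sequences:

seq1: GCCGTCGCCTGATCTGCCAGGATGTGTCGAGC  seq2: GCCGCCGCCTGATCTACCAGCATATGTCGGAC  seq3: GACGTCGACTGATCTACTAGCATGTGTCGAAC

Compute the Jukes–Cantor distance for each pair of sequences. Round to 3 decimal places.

d(seq1,seq2) = 0.216, d(seq1,seq3) = 0.216, d(seq2,seq3) = 0.216

seq1–seq2: 6/32 sites differ → p = 0.1875, d = −0.75 ln(1 − 0.25) = 0.215762 ≈ 0.216.
seq1–seq3: 6/32 sites differ → p = 0.1875, d = −0.75 ln(1 − 0.25) = 0.215762 ≈ 0.216.
seq2–seq3: 6/32 sites differ → p = 0.1875, d = −0.75 ln(1 − 0.25) = 0.215762 ≈ 0.216.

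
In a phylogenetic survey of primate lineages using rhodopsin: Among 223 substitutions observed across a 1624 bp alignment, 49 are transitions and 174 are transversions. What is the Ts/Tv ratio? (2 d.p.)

R = 49/174 = 0.281609… ≈ 0.28 (to 2 d.p.).

0.28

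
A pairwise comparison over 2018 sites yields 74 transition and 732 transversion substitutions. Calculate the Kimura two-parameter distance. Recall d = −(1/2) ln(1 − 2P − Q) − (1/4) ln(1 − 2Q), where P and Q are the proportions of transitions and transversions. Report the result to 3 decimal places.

0.610

P = 74/2018 ≈ 0.03667 and Q = 732/2018 ≈ 0.362735.
Under the Kimura two-parameter model, d = −½ ln(1 − 2P − Q) − ¼ ln(1 − 2Q).
1 − 2P − Q = 0.563925, giving −½ ln(0.563925) = 0.286417.
1 − 2Q = 0.27453, giving −¼ ln(0.27453) = 0.323174.
d = 0.286417 + 0.323174 = 0.609591.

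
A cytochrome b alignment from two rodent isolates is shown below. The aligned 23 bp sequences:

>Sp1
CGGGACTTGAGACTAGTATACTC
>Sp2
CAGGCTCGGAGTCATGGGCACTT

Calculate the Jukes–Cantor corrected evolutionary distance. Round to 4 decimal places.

0.8922

The sequences differ at 12 of 23 sites, so p = 12/23 ≈ 0.521739.
d = −(3/4) ln(1 − 4p/3) = −0.75 ln(1 − 0.695652) = −0.75 ln(0.304348)
  = −0.75 × (-1.189583) = 0.892187 substitutions/site.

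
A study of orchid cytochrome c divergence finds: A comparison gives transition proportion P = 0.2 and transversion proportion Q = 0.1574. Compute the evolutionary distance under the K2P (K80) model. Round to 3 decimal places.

Under the Kimura two-parameter model, d = −½ ln(1 − 2P − Q) − ¼ ln(1 − 2Q).
1 − 2P − Q = 0.4426, giving −½ ln(0.4426) = 0.407544.
1 − 2Q = 0.6852, giving −¼ ln(0.6852) = 0.094511.
d = 0.407544 + 0.094511 = 0.502055.

0.502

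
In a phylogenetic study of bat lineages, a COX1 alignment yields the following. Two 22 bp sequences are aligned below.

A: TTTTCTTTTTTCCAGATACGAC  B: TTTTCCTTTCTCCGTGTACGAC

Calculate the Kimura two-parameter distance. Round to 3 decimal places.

Of 22 sites, 4 differences are transitions and 1 are transversions, so P = 4/22 ≈ 0.181818 and Q = 1/22 ≈ 0.045455.
Under the Kimura two-parameter model, d = −½ ln(1 − 2P − Q) − ¼ ln(1 − 2Q).
1 − 2P − Q = 0.590909, giving −½ ln(0.590909) = 0.263047.
1 − 2Q = 0.90909, giving −¼ ln(0.90909) = 0.023828.
d = 0.263047 + 0.023828 = 0.286875.

0.287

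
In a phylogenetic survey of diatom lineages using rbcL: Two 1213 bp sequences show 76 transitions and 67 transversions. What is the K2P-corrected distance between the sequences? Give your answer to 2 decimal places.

P = 76/1213 ≈ 0.062655 and Q = 67/1213 ≈ 0.055235.
Under the Kimura two-parameter model, d = −½ ln(1 − 2P − Q) − ¼ ln(1 − 2Q).
1 − 2P − Q = 0.819455, giving −½ ln(0.819455) = 0.099558.
1 − 2Q = 0.88953, giving −¼ ln(0.88953) = 0.029266.
d = 0.099558 + 0.029266 = 0.128824.

0.13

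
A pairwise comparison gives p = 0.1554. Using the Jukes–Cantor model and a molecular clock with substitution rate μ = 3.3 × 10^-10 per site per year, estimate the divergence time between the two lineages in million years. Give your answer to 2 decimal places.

d = −(3/4) ln(1 − 4p/3) = −0.75 ln(1 − 0.2072) = −0.75 ln(0.7928)
  = −0.75 × (-0.232184) = 0.174138 substitutions/site.
Under a molecular clock d = 2μt, so t = d/(2μ) = 0.174138 / (2 × 3.3 × 10^-10) = 263.85 million years.

263.85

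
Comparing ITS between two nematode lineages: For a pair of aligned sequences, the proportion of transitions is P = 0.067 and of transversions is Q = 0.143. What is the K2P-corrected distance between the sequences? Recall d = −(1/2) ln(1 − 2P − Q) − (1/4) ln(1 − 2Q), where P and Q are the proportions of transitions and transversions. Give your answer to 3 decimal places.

Under the Kimura two-parameter model, d = −½ ln(1 − 2P − Q) − ¼ ln(1 − 2Q).
1 − 2P − Q = 0.723, giving −½ ln(0.723) = 0.162173.
1 − 2Q = 0.714, giving −¼ ln(0.714) = 0.084218.
d = 0.162173 + 0.084218 = 0.246391.

0.246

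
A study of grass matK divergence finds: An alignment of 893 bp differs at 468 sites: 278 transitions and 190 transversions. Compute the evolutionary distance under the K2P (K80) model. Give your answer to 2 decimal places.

P = 278/893 ≈ 0.31131 and Q = 190/893 ≈ 0.212766.
Under the Kimura two-parameter model, d = −½ ln(1 − 2P − Q) − ¼ ln(1 − 2Q).
1 − 2P − Q = 0.164614, giving −½ ln(0.164614) = 0.902076.
1 − 2Q = 0.574468, giving −¼ ln(0.574468) = 0.138578.
d = 0.902076 + 0.138578 = 1.040654.

1.04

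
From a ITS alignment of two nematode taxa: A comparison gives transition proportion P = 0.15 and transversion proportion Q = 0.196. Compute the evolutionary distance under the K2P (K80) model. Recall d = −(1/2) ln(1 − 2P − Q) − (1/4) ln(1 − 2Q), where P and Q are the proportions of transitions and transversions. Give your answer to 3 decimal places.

0.467

Under the Kimura two-parameter model, d = −½ ln(1 − 2P − Q) − ¼ ln(1 − 2Q).
1 − 2P − Q = 0.504, giving −½ ln(0.504) = 0.342590.
1 − 2Q = 0.608, giving −¼ ln(0.608) = 0.124395.
d = 0.342590 + 0.124395 = 0.466985.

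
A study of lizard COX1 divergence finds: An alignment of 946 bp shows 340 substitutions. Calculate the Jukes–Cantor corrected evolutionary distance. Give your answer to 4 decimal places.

p = 340/946 ≈ 0.359408.
d = −(3/4) ln(1 − 4p/3) = −0.75 ln(1 − 0.479211) = −0.75 ln(0.520789)
  = −0.75 × (-0.652410) = 0.489308 substitutions/site.

0.4893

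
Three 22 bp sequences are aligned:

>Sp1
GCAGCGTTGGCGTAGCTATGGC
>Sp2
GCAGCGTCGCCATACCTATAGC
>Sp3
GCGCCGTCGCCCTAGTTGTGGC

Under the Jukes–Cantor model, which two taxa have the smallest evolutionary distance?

Sp1–Sp2: 5/22 differ, p = 0.227, d = 0.271.
Sp1–Sp3: 7/22 differ, p = 0.318, d = 0.414.
Sp2–Sp3: 7/22 differ, p = 0.318, d = 0.414.
The smallest distance is between Sp1 and Sp2.

Sp1 and Sp2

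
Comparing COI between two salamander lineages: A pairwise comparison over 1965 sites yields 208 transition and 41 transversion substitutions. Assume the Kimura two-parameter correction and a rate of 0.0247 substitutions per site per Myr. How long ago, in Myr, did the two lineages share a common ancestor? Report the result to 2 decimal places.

P = 208/1965 ≈ 0.105852 and Q = 41/1965 ≈ 0.020865.
Under the Kimura two-parameter model, d = −½ ln(1 − 2P − Q) − ¼ ln(1 − 2Q).
1 − 2P − Q = 0.767431, giving −½ ln(0.767431) = 0.132353.
1 − 2Q = 0.95827, giving −¼ ln(0.95827) = 0.010656.
d = 0.132353 + 0.010656 = 0.143009.
Under a molecular clock d = 2μt, so t = d/(2μ) = 0.143009 / (2 × 0.0247) = 2.89 Myr.

2.89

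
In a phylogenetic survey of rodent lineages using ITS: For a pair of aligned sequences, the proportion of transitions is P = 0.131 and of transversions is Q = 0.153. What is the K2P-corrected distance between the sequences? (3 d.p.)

0.359

Under the Kimura two-parameter model, d = −½ ln(1 − 2P − Q) − ¼ ln(1 − 2Q).
1 − 2P − Q = 0.585, giving −½ ln(0.585) = 0.268072.
1 − 2Q = 0.694, giving −¼ ln(0.694) = 0.091321.
d = 0.268072 + 0.091321 = 0.359393.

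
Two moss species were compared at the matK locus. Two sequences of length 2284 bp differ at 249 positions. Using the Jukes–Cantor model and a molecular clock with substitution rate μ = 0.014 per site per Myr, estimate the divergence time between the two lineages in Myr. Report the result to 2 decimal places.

p = 249/2284 ≈ 0.109019.
d = −(3/4) ln(1 − 4p/3) = −0.75 ln(1 − 0.145359) = −0.75 ln(0.854641)
  = −0.75 × (-0.157074) = 0.117806 substitutions/site.
Under a molecular clock d = 2μt, so t = d/(2μ) = 0.117806 / (2 × 0.014) = 4.21 Myr.

4.21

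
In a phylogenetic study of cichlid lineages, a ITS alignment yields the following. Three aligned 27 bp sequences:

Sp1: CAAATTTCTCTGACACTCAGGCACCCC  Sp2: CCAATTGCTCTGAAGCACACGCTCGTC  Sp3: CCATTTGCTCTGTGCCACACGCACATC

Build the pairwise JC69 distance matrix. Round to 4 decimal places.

d(Sp1,Sp2) = 0.4408, d(Sp1,Sp3) = 0.5107, d(Sp2,Sp3) = 0.2635

Sp1–Sp2: 9/27 sites differ → p ≈ 0.333333, d = −0.75 ln(1 − 0.444444) = 0.440839 ≈ 0.4408.
Sp1–Sp3: 10/27 sites differ → p ≈ 0.37037, d = −0.75 ln(1 − 0.493827) = 0.510658 ≈ 0.5107.
Sp2–Sp3: 6/27 sites differ → p ≈ 0.222222, d = −0.75 ln(1 − 0.296296) = 0.263548 ≈ 0.2635.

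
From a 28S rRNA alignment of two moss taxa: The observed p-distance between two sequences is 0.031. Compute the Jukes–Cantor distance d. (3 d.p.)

d = −(3/4) ln(1 − 4p/3) = −0.75 ln(1 − 0.041333) = −0.75 ln(0.958667)
  = −0.75 × (-0.042212) = 0.031659 substitutions/site.

0.032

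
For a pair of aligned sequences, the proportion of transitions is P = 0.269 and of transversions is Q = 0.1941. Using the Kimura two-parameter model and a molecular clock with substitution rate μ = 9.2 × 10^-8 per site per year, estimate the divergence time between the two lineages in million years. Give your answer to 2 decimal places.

4.25

Under the Kimura two-parameter model, d = −½ ln(1 − 2P − Q) − ¼ ln(1 − 2Q).
1 − 2P − Q = 0.2679, giving −½ ln(0.2679) = 0.658571.
1 − 2Q = 0.6118, giving −¼ ln(0.6118) = 0.122837.
d = 0.658571 + 0.122837 = 0.781408.
Under a molecular clock d = 2μt, so t = d/(2μ) = 0.781408 / (2 × 9.2 × 10^-8) = 4.25 million years.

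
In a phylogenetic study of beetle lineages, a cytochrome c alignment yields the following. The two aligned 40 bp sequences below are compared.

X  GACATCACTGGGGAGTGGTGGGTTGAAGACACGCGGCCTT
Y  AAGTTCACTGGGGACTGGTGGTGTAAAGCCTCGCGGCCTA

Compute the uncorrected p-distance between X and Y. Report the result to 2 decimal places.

0.25

The sequences differ at 10 of 40 positions (sites 1, 3, 4, 15, 22, 23, 25, 29, 31, 40).
p = 10/40 = 0.25.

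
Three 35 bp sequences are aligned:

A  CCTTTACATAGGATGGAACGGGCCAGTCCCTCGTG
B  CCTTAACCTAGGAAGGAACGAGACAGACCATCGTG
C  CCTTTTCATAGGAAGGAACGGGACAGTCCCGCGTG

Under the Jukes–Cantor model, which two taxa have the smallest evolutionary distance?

A–B: 7/35 differ, p = 0.200, d = 0.233.
A–C: 4/35 differ, p = 0.114, d = 0.124.
B–C: 7/35 differ, p = 0.200, d = 0.233.
The smallest distance is between A and C.

A and C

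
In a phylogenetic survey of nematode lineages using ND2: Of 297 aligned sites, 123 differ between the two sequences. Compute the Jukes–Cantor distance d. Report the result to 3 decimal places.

0.603

p = 123/297 ≈ 0.414141.
d = −(3/4) ln(1 − 4p/3) = −0.75 ln(1 − 0.552188) = −0.75 ln(0.447812)
  = −0.75 × (-0.803382) = 0.602537 substitutions/site.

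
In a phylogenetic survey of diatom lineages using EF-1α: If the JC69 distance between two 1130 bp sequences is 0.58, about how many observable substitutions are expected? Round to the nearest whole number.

456

Invert JC69: p = (3/4)(1 − e^(−4d/3)) = 0.75 × (1 − e^(-0.773333)) = 0.75 × (1 − 0.461472) = 0.403896.
Expected differing sites = pL ≈ 0.403896 × 1130 = 456.40248 ≈ 456.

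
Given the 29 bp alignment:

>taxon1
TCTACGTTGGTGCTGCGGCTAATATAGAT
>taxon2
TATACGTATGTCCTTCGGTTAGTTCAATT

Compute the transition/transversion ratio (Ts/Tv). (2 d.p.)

0.57

Transitions are A↔G and C↔T; transversions are all other mismatches.
Transitions: 4. Transversions: 7.
R = 4/7 = 0.571428… ≈ 0.57 (to 2 d.p.).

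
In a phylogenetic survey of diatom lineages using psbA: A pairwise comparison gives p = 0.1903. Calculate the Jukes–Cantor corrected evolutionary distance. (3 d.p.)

d = −(3/4) ln(1 − 4p/3) = −0.75 ln(1 − 0.253733) = −0.75 ln(0.746267)
  = −0.75 × (-0.292672) = 0.219504 substitutions/site.

0.220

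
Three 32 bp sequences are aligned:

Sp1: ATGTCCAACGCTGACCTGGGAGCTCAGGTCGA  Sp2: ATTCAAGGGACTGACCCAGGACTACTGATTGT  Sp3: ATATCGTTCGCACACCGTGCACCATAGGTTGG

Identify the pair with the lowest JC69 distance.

Sp1–Sp2: 17/32 differ, p = 0.531, d = 0.924.
Sp1–Sp3: 14/32 differ, p = 0.438, d = 0.657.
Sp2–Sp3: 18/32 differ, p = 0.563, d = 1.040.
The smallest distance is between Sp1 and Sp3.

Sp1 and Sp3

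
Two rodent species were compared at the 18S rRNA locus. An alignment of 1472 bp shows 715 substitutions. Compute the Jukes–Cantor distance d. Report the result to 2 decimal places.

0.78

p = 715/1472 ≈ 0.485734.
d = −(3/4) ln(1 − 4p/3) = −0.75 ln(1 − 0.647645) = −0.75 ln(0.352355)
  = −0.75 × (-1.043116) = 0.782337 substitutions/site.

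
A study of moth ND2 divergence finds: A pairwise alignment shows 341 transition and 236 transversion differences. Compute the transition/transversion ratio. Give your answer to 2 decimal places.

R = 341/236 = 1.444915… ≈ 1.44 (to 2 d.p.).

1.44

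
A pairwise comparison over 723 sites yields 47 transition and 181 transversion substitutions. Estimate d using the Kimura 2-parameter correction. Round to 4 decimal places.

0.4129

P = 47/723 ≈ 0.065007 and Q = 181/723 ≈ 0.250346.
Under the Kimura two-parameter model, d = −½ ln(1 − 2P − Q) − ¼ ln(1 − 2Q).
1 − 2P − Q = 0.61964, giving −½ ln(0.61964) = 0.239308.
1 − 2Q = 0.499308, giving −¼ ln(0.499308) = 0.173633.
d = 0.239308 + 0.173633 = 0.412941.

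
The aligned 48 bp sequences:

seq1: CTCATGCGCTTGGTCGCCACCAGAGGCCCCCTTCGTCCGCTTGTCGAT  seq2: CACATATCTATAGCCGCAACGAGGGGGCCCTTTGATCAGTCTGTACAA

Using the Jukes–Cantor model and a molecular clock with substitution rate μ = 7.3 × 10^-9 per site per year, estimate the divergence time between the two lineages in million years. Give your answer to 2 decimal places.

The sequences differ at 21 of 48 sites, so p = 21/48 = 0.4375.
d = −(3/4) ln(1 − 4p/3) = −0.75 ln(1 − 0.583333) = −0.75 ln(0.416667)
  = −0.75 × (-0.875468) = 0.656601 substitutions/site.
Under a molecular clock d = 2μt, so t = d/(2μ) = 0.656601 / (2 × 7.3 × 10^-9) = 44.97 million years.

44.97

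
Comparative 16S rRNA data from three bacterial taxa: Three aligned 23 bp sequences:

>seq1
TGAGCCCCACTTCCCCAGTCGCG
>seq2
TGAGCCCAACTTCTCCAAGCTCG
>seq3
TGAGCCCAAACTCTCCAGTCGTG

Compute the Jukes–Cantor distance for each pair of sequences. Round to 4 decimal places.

d(seq1,seq2) = 0.2567, d(seq1,seq3) = 0.2567, d(seq2,seq3) = 0.3206

seq1–seq2: 5/23 sites differ → p ≈ 0.217391, d = −0.75 ln(1 − 0.289855) = 0.256715 ≈ 0.2567.
seq1–seq3: 5/23 sites differ → p ≈ 0.217391, d = −0.75 ln(1 − 0.289855) = 0.256715 ≈ 0.2567.
seq2–seq3: 6/23 sites differ → p ≈ 0.26087, d = −0.75 ln(1 − 0.347827) = 0.320584 ≈ 0.3206.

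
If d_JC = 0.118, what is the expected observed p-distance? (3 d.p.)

p = (3/4)(1 − e^(−4d/3)) = 0.75 × (1 − e^(-0.157333)) = 0.75 × (1 − 0.854419) = 0.109186.

0.109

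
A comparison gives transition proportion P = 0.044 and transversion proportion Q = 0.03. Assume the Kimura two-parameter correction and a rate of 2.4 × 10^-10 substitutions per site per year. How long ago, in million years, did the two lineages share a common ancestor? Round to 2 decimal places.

Under the Kimura two-parameter model, d = −½ ln(1 − 2P − Q) − ¼ ln(1 − 2Q).
1 − 2P − Q = 0.882, giving −½ ln(0.882) = 0.062782.
1 − 2Q = 0.94, giving −¼ ln(0.94) = 0.015469.
d = 0.062782 + 0.015469 = 0.078251.
Under a molecular clock d = 2μt, so t = d/(2μ) = 0.078251 / (2 × 2.4 × 10^-10) = 163.02 million years.

163.02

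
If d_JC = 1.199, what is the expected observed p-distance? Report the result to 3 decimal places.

0.598

p = (3/4)(1 − e^(−4d/3)) = 0.75 × (1 − e^(-1.598667)) = 0.75 × (1 − 0.202166) = 0.598376.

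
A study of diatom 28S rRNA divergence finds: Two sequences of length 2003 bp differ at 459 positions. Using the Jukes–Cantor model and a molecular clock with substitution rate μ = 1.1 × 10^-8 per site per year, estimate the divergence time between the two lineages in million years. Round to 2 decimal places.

12.43

p = 459/2003 ≈ 0.229156.
d = −(3/4) ln(1 − 4p/3) = −0.75 ln(1 − 0.305541) = −0.75 ln(0.694459)
  = −0.75 × (-0.364622) = 0.273467 substitutions/site.
Under a molecular clock d = 2μt, so t = d/(2μ) = 0.273467 / (2 × 1.1 × 10^-8) = 12.43 million years.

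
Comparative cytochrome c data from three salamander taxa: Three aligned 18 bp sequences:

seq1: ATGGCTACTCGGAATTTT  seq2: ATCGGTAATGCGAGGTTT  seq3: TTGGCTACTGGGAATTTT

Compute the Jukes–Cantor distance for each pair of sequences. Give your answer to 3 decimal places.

seq1–seq2: 7/18 sites differ → p ≈ 0.388889, d = −0.75 ln(1 − 0.518519) = 0.548166 ≈ 0.548.
seq1–seq3: 2/18 sites differ → p ≈ 0.111111, d = −0.75 ln(1 − 0.148148) = 0.120257 ≈ 0.120.
seq2–seq3: 7/18 sites differ → p ≈ 0.388889, d = −0.75 ln(1 − 0.518519) = 0.548166 ≈ 0.548.

d(seq1,seq2) = 0.548, d(seq1,seq3) = 0.120, d(seq2,seq3) = 0.548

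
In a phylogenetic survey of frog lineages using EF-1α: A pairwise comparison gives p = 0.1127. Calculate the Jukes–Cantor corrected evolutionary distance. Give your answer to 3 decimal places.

d = −(3/4) ln(1 − 4p/3) = −0.75 ln(1 − 0.150267) = −0.75 ln(0.849733)
  = −0.75 × (-0.162833) = 0.122125 substitutions/site.

0.122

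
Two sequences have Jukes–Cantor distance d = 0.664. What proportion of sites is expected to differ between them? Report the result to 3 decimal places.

p = (3/4)(1 − e^(−4d/3)) = 0.75 × (1 − e^(-0.885333)) = 0.75 × (1 − 0.412577) = 0.440567.

0.441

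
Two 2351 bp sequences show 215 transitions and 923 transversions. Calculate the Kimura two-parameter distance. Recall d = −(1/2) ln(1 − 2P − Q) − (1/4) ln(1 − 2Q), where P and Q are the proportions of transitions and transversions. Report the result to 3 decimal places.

P = 215/2351 ≈ 0.09145 and Q = 923/2351 ≈ 0.392599.
Under the Kimura two-parameter model, d = −½ ln(1 − 2P − Q) − ¼ ln(1 − 2Q).
1 − 2P − Q = 0.424501, giving −½ ln(0.424501) = 0.428420.
1 − 2Q = 0.214802, giving −¼ ln(0.214802) = 0.384510.
d = 0.428420 + 0.384510 = 0.812930.

0.813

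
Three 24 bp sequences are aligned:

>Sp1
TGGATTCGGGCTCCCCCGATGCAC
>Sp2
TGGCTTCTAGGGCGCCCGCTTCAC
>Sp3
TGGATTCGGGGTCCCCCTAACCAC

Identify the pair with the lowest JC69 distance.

Sp1 and Sp3

Sp1–Sp2: 8/24 differ, p = 0.333, d = 0.441.
Sp1–Sp3: 4/24 differ, p = 0.167, d = 0.188.
Sp2–Sp3: 9/24 differ, p = 0.375, d = 0.520.
The smallest distance is between Sp1 and Sp3.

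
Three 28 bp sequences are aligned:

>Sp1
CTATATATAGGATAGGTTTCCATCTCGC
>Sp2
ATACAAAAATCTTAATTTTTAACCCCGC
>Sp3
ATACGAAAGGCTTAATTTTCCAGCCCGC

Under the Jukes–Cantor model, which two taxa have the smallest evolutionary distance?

Sp1–Sp2: 13/28 differ, p = 0.464, d = 0.724.
Sp1–Sp3: 12/28 differ, p = 0.429, d = 0.635.
Sp2–Sp3: 6/28 differ, p = 0.214, d = 0.252.
The smallest distance is between Sp2 and Sp3.

Sp2 and Sp3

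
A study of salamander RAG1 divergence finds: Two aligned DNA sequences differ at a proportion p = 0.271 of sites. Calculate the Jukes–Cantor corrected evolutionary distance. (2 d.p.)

0.34

d = −(3/4) ln(1 − 4p/3) = −0.75 ln(1 − 0.361333) = −0.75 ln(0.638667)
  = −0.75 × (-0.448372) = 0.336279 substitutions/site.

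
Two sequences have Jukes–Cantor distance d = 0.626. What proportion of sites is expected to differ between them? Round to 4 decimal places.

p = (3/4)(1 − e^(−4d/3)) = 0.75 × (1 − e^(-0.834667)) = 0.75 × (1 − 0.434019) = 0.424486.

0.4245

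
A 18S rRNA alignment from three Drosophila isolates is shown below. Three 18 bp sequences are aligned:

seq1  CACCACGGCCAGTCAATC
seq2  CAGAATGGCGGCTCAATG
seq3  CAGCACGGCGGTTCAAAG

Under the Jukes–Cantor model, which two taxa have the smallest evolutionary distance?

seq1–seq2: 7/18 differ, p = 0.389, d = 0.548.
seq1–seq3: 6/18 differ, p = 0.333, d = 0.441.
seq2–seq3: 4/18 differ, p = 0.222, d = 0.264.
The smallest distance is between seq2 and seq3.

seq2 and seq3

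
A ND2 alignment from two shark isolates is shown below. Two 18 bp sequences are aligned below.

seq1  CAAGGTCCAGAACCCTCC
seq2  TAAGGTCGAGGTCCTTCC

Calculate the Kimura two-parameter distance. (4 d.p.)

Of 18 sites, 3 differences are transitions and 2 are transversions, so P = 3/18 ≈ 0.166667 and Q = 2/18 ≈ 0.111111.
Under the Kimura two-parameter model, d = −½ ln(1 − 2P − Q) − ¼ ln(1 − 2Q).
1 − 2P − Q = 0.555555, giving −½ ln(0.555555) = 0.293894.
1 − 2Q = 0.777778, giving −¼ ln(0.777778) = 0.062829.
d = 0.293894 + 0.062829 = 0.356723.

0.3567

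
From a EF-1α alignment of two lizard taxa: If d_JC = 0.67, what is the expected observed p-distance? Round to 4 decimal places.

0.4430

p = (3/4)(1 − e^(−4d/3)) = 0.75 × (1 − e^(-0.893333)) = 0.75 × (1 − 0.409289) = 0.443033.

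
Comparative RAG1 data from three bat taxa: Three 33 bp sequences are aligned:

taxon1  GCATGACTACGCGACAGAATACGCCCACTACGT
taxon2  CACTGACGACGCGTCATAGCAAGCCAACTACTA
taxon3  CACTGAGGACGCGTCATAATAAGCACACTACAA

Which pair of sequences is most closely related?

taxon1–taxon2: 12/33 differ, p = 0.364, d = 0.497.
taxon1–taxon3: 11/33 differ, p = 0.333, d = 0.441.
taxon2–taxon3: 6/33 differ, p = 0.182, d = 0.208.
The smallest distance is between taxon2 and taxon3.

taxon2 and taxon3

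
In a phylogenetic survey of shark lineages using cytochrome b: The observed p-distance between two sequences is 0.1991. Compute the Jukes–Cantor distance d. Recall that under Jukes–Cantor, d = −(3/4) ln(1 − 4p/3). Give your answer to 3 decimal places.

0.231

d = −(3/4) ln(1 − 4p/3) = −0.75 ln(1 − 0.265467) = −0.75 ln(0.734533)
  = −0.75 × (-0.308520) = 0.231390 substitutions/site.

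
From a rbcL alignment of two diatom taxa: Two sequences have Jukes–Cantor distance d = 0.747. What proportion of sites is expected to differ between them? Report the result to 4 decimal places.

0.4730

p = (3/4)(1 − e^(−4d/3)) = 0.75 × (1 − e^(-0.996)) = 0.75 × (1 − 0.369354) = 0.472985.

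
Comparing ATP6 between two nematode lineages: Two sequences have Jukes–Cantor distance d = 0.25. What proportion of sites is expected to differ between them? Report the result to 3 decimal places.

0.213

p = (3/4)(1 − e^(−4d/3)) = 0.75 × (1 − e^(-0.333333)) = 0.75 × (1 − 0.716532) = 0.212601.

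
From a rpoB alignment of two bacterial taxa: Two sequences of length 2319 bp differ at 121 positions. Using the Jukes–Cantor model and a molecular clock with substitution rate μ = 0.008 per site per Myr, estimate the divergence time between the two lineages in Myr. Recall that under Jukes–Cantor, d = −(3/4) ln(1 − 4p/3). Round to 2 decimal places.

3.38

p = 121/2319 ≈ 0.052178.
d = −(3/4) ln(1 − 4p/3) = −0.75 ln(1 − 0.069571) = −0.75 ln(0.930429)
  = −0.75 × (-0.072110) = 0.054083 substitutions/site.
Under a molecular clock d = 2μt, so t = d/(2μ) = 0.054083 / (2 × 0.008) = 3.38 Myr.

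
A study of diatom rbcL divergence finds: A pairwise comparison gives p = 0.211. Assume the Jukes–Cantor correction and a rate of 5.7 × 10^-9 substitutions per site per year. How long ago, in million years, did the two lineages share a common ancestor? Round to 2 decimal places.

21.73

d = −(3/4) ln(1 − 4p/3) = −0.75 ln(1 − 0.281333) = −0.75 ln(0.718667)
  = −0.75 × (-0.330357) = 0.247768 substitutions/site.
Under a molecular clock d = 2μt, so t = d/(2μ) = 0.247768 / (2 × 5.7 × 10^-9) = 21.73 million years.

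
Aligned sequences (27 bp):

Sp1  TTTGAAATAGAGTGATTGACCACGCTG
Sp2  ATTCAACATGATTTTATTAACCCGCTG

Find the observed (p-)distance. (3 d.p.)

0.444

The sequences differ at 12 of 27 positions.
p = 12/27 = 0.444444… ≈ 0.444 (to 3 d.p.).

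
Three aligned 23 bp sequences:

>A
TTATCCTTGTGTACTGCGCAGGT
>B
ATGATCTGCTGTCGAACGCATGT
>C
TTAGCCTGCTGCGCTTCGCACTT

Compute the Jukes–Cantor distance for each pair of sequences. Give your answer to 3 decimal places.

d(A,B) = 0.761, d(A,C) = 0.467, d(B,C) = 0.761

A–B: 11/23 sites differ → p ≈ 0.478261, d = −0.75 ln(1 − 0.637681) = 0.761423 ≈ 0.761.
A–C: 8/23 sites differ → p ≈ 0.347826, d = −0.75 ln(1 − 0.463768) = 0.467391 ≈ 0.467.
B–C: 11/23 sites differ → p ≈ 0.478261, d = −0.75 ln(1 − 0.637681) = 0.761423 ≈ 0.761.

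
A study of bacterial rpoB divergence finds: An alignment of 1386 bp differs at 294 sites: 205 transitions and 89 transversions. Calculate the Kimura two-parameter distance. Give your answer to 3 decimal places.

P = 205/1386 ≈ 0.147908 and Q = 89/1386 ≈ 0.064214.
Under the Kimura two-parameter model, d = −½ ln(1 − 2P − Q) − ¼ ln(1 − 2Q).
1 − 2P − Q = 0.63997, giving −½ ln(0.63997) = 0.223167.
1 − 2Q = 0.871572, giving −¼ ln(0.871572) = 0.034364.
d = 0.223167 + 0.034364 = 0.257531.

0.258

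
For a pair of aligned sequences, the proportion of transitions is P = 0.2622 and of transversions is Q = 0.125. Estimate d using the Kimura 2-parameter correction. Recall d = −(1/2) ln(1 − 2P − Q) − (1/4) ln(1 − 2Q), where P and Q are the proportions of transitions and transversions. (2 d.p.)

0.60

Under the Kimura two-parameter model, d = −½ ln(1 − 2P − Q) − ¼ ln(1 − 2Q).
1 − 2P − Q = 0.3506, giving −½ ln(0.3506) = 0.524055.
1 − 2Q = 0.75, giving −¼ ln(0.75) = 0.071921.
d = 0.524055 + 0.071921 = 0.595976.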